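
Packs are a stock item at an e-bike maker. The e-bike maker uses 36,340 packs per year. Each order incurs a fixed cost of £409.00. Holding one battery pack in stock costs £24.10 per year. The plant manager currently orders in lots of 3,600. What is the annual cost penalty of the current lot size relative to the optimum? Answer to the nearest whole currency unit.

EOQ = √(2DS/H) = √(2 × 36,340 × 409 / 24.1) ≈ 1110.61.
Cost at Q* = (D/Q*)S + (Q*/2)H = √(2DSH) ≈ £26,765.64.
Cost at Q = 3,600: (36,340/3,600)×409 + (3,600/2)×24.1 = £4,128.63 + £43,380.00 = £47,508.63.
Excess = £47,508.63 − £26,765.64 = £20,742.99.

Extra cost ≈ £20,743 per year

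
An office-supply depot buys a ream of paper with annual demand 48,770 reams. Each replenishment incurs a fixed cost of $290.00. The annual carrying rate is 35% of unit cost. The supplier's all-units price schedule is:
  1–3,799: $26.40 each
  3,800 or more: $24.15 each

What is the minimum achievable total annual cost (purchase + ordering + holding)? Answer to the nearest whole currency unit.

TC* ≈ $1,197,577

Holding cost per unit per year at price C is H = 0.35·C.
Evaluate total cost at each tier's feasible EOQ or, if the EOQ is below the tier, at the tier's minimum quantity.
EOQ at $26.40 = 1749.7 (feasible in tier 1): TC = 48,770×$26.40 + (48,770/1749.7)×290 + (1749.7/2)×0.35×$26.40 = $1,303,694.89.
EOQ at $24.15 = 1829.4 < 3800, so use break Q=3800: TC = 48,770×$24.15 + (48,770/3800.0)×290 + (3800.0/2)×0.35×$24.15 = $1,197,577.17.
Lowest total cost among the candidates is at Q = 3800.0.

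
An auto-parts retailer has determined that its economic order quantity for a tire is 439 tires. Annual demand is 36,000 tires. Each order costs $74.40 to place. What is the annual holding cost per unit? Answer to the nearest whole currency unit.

The basic EOQ model gives Q* = √(2DS/H); rearrange for the unknown.
From Q* = √(2DS/H): H = 2DS / Q*² = 2 × 36,000 × 74.4 / 439² = 27.7956.

H ≈ $28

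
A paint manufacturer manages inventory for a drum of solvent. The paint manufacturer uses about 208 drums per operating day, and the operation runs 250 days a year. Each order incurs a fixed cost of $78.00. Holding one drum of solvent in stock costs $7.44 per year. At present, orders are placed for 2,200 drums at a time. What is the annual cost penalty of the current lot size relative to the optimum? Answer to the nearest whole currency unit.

Annual demand D = 208 × 250 = 52,000.
EOQ = √(2DS/H) = √(2 × 52,000 × 78 / 7.44) ≈ 1044.19.
Cost at Q* = (D/Q*)S + (Q*/2)H = √(2DSH) ≈ $7,768.74.
Cost at Q = 2,200: (52,000/2,200)×78 + (2,200/2)×7.44 = $1,843.64 + $8,184.00 = $10,027.64.
Excess = $10,027.64 − $7,768.74 = $2,258.90.

Extra cost ≈ $2,259 per year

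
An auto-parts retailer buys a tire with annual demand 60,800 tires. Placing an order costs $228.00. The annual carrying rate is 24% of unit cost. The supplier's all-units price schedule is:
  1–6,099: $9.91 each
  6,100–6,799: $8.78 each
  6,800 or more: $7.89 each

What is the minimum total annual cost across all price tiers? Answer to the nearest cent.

Holding cost per unit per year at price C is H = 0.24·C.
Candidates are each tier's EOQ (if it falls in that tier) and each price-break quantity.
EOQ at $9.91 = 3414.2 (feasible in tier 1): TC = 60,800×$9.91 + (60,800/3414.2)×228 + (3414.2/2)×0.24×$9.91 = $610,648.39.
EOQ at $8.78 = 3627.3 < 6100, so use break Q=6100: TC = 60,800×$8.78 + (60,800/6100.0)×228 + (6100.0/2)×0.24×$8.78 = $542,523.48.
EOQ at $7.89 = 3826.4 < 6800, so use break Q=6800: TC = 60,800×$7.89 + (60,800/6800.0)×228 + (6800.0/2)×0.24×$7.89 = $488,188.83.
Lowest total cost among the candidates is at Q = 6800.0.

TC* ≈ $488,188.83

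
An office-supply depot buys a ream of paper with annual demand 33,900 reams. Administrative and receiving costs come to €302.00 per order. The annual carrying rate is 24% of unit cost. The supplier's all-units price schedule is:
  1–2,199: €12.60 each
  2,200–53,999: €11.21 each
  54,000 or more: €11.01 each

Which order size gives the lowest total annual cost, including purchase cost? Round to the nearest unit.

Q* ≈ 2,759 reams

Holding cost per unit per year at price C is H = 0.24·C.
Candidates are each tier's EOQ (if it falls in that tier) and each price-break quantity.
Tier 1 (€12.60): EOQ = 2602.1 exceeds tier's upper bound 2199, so this tier is dominated.
EOQ at €11.21 = 2758.7 (feasible in tier 2): TC = 33,900×€11.21 + (33,900/2758.7)×302 + (2758.7/2)×0.24×€11.21 = €387,441.10.
EOQ at €11.01 = 2783.7 < 54000, so use break Q=54000: TC = 33,900×€11.01 + (33,900/54000.0)×302 + (54000.0/2)×0.24×€11.01 = €444,773.39.
Lowest total cost is €387,441.10 at Q = 2758.7.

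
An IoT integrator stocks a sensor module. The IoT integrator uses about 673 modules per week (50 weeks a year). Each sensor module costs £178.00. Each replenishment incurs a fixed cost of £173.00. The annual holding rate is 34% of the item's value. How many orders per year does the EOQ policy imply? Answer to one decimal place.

Annual demand D = 673 × 50 = 33,650.
Holding cost H = 0.34 × £178.00 = £60.5200 per unit per year.
The optimal lot size = √(2DS/H) = √(2 × 33,650 × 173 / 60.52) ≈ 438.61.
Orders per year = D / Q* = 33,650 / 438.61 ≈ 76.719.

N ≈ 76.7 orders per year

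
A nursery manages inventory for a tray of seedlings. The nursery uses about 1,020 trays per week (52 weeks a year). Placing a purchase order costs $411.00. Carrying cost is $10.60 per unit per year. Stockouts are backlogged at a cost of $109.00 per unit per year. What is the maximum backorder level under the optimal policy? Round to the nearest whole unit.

S* ≈ 188 trays

Annual demand D = 1,020 × 52 = 53,040.
With planned backorders, Q* = √(2DS/H) · √((H+B)/B).
√(2DS/H) = √(2 × 53,040 × 411 / 10.6) = 2028.078.
√((H+B)/B) = √((10.6+109)/109) = 1.0475.
Q* ≈ 2124.404.
S* = Q* · H/(H+B) = 2124.404 × 10.6/119.6 ≈ 188.283.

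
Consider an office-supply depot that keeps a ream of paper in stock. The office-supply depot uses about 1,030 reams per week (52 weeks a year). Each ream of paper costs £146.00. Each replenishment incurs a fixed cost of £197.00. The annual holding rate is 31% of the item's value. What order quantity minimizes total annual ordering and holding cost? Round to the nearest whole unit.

Q* ≈ 683 reams

Annual demand D = 1,030 × 52 = 53,560.
Holding cost H = 0.31 × £146.00 = £45.2600 per unit per year.
EOQ = √(2DS / H) = √(2 × 53,560 × 197 / 45.26).
= √(21,102,640 / 45.26) = √466,253.6456 ≈ 682.828.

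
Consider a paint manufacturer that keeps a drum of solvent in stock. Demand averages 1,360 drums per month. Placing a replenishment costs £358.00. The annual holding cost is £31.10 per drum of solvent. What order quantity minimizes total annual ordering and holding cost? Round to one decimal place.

Annual demand D = 1,360 × 12 = 16,320.
EOQ = √(2DS / H) = √(2 × 16,320 × 358 / 31.1).
= √(11,685,120 / 31.1) = √375,727.3312 ≈ 612.966.

Q* ≈ 613.0 drums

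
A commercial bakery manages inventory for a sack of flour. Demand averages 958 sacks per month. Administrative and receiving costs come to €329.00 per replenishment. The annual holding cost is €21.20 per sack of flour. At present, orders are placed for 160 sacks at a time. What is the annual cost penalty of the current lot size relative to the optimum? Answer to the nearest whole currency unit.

Annual demand D = 958 × 12 = 11,496.
EOQ = √(2DS/H) = √(2 × 11,496 × 329 / 21.2) ≈ 597.34.
Cost at Q* = (D/Q*)S + (Q*/2)H = √(2DSH) ≈ €12,663.51.
Cost at Q = 160: (11,496/160)×329 + (160/2)×21.2 = €23,638.65 + €1,696.00 = €25,334.65.
Excess = €25,334.65 − €12,663.51 = €12,671.14.

Extra cost ≈ €12,671 per year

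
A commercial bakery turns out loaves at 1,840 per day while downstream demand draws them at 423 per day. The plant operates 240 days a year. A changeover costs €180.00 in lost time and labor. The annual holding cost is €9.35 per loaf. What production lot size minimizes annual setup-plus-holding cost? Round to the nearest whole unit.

Annual demand D = 423 × 240 = 101,520.
Production build-up factor (1 − d/p) = 1 − 423/1,840 = 0.7701.
Q* = √(2DS / (H(1 − d/p))) = √(2 × 101,520 × 180 / (9.35 × 0.7701)).
= √(36,547,200 / 7.2005) ≈ 2252.917.

Q* ≈ 2,253 loaves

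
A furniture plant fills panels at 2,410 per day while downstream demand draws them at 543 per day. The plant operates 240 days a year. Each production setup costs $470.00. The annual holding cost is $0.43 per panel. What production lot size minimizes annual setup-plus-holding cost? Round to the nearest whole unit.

Q* ≈ 19,177 panels

Annual demand D = 543 × 240 = 130,320.
Production build-up factor (1 − d/p) = 1 − 543/2,410 = 0.7747.
Q* = √(2DS / (H(1 − d/p))) = √(2 × 130,320 × 470 / (0.43 × 0.7747)).
= √(122,500,800 / 0.3331) ≈ 19176.599.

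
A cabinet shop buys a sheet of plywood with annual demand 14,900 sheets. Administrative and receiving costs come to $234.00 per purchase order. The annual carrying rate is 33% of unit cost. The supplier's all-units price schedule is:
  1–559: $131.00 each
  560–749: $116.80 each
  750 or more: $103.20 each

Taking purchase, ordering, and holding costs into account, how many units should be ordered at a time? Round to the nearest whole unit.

Q* ≈ 750 sheets

Holding cost per unit per year at price C is H = 0.33·C.
Candidates are each tier's EOQ (if it falls in that tier) and each price-break quantity.
EOQ at $131.00 = 401.6 (feasible in tier 1): TC = 14,900×$131.00 + (14,900/401.6)×234 + (401.6/2)×0.33×$131.00 = $1,969,262.36.
EOQ at $116.80 = 425.3 < 560, so use break Q=560: TC = 14,900×$116.80 + (14,900/560.0)×234 + (560.0/2)×0.33×$116.80 = $1,757,338.39.
EOQ at $103.20 = 452.5 < 750, so use break Q=750: TC = 14,900×$103.20 + (14,900/750.0)×234 + (750.0/2)×0.33×$103.20 = $1,555,099.80.
Lowest total cost is $1,555,099.80 at Q = 750.0.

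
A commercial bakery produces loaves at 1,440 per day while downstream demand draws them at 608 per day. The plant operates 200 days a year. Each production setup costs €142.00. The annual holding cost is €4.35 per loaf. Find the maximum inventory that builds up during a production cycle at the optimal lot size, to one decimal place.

Annual demand D = 608 × 200 = 121,600.
Production build-up factor (1 − d/p) = 1 − 608/1,440 = 0.5778.
Q* = √(2DS / (H(1 − d/p))) = √(2 × 121,600 × 142 / (4.35 × 0.5778)).
= √(34,534,400 / 2.5133) ≈ 3706.815.
Maximum inventory = Q*(1 − d/p) = 3706.815 × 0.5778 ≈ 2141.715.

I_max ≈ 2,141.7 loaves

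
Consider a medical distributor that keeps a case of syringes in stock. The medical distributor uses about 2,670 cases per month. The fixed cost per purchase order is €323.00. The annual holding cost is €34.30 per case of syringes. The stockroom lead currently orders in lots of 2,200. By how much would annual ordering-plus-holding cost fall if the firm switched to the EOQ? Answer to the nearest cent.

Annual demand D = 2,670 × 12 = 32,040.
EOQ = √(2DS/H) = √(2 × 32,040 × 323 / 34.3) ≈ 776.81.
Cost at Q* = (D/Q*)S + (Q*/2)H = √(2DSH) ≈ €26,644.62.
Cost at Q = 2,200: (32,040/2,200)×323 + (2,200/2)×34.3 = €4,704.05 + €37,730.00 = €42,434.05.
Excess = €42,434.05 − €26,644.62 = €15,789.43.

Extra cost ≈ €15,789.43 per year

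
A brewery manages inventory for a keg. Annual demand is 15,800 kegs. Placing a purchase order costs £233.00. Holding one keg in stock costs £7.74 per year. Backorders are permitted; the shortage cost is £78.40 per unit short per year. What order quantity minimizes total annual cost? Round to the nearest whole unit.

With planned backorders, Q* = √(2DS/H) · √((H+B)/B).
√(2DS/H) = √(2 × 15,800 × 233 / 7.74) = 975.329.
√((H+B)/B) = √((7.74+78.4)/78.4) = 1.0482.
Q* ≈ 1022.340.

Q* ≈ 1,022 kegs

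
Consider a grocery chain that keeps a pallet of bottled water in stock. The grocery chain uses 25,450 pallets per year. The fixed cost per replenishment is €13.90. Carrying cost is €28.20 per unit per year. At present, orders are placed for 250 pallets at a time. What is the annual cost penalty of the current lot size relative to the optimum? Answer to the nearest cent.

Extra cost ≈ €473.28 per year

EOQ = √(2DS/H) = √(2 × 25,450 × 13.9 / 28.2) ≈ 158.40.
Cost at Q* = (D/Q*)S + (Q*/2)H = √(2DSH) ≈ €4,466.74.
Cost at Q = 250: (25,450/250)×13.9 + (250/2)×28.2 = €1,415.02 + €3,525.00 = €4,940.02.
Excess = €4,940.02 − €4,466.74 = €473.28.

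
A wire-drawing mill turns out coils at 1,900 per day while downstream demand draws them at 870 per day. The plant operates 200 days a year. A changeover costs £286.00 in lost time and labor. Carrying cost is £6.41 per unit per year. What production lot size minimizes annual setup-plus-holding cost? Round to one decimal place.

Annual demand D = 870 × 200 = 174,000.
Production build-up factor (1 − d/p) = 1 − 870/1,900 = 0.5421.
Q* = √(2DS / (H(1 − d/p))) = √(2 × 174,000 × 286 / (6.41 × 0.5421)).
= √(99,528,000 / 3.4749) ≈ 5351.824.

Q* ≈ 5,351.8 coils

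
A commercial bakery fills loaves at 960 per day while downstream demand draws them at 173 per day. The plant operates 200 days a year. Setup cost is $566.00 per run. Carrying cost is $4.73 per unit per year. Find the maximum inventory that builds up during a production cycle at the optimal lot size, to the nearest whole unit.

I_max ≈ 2,605 loaves

Annual demand D = 173 × 200 = 34,600.
Production build-up factor (1 − d/p) = 1 − 173/960 = 0.8198.
Q* = √(2DS / (H(1 − d/p))) = √(2 × 34,600 × 566 / (4.73 × 0.8198)).
= √(39,167,200 / 3.8776) ≈ 3178.183.
Maximum inventory = Q*(1 − d/p) = 3178.183 × 0.8198 ≈ 2605.448.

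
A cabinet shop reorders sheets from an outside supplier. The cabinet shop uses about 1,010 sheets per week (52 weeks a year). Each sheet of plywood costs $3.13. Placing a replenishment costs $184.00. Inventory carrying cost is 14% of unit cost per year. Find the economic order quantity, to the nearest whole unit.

Annual demand D = 1,010 × 52 = 52,520.
Holding cost H = 0.14 × $3.13 = $0.4382 per unit per year.
EOQ = √(2DS / H) = √(2 × 52,520 × 184 / 0.4382).
= √(19,327,360 / 0.4382) = √44,106,252.8526 ≈ 6641.254.

Q* ≈ 6,641 sheets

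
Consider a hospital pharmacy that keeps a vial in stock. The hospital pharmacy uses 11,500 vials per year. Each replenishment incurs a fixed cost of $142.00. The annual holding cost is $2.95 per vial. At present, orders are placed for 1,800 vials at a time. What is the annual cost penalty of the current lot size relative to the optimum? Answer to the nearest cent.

Extra cost ≈ $458.24 per year

EOQ = √(2DS/H) = √(2 × 11,500 × 142 / 2.95) ≈ 1052.20.
Cost at Q* = (D/Q*)S + (Q*/2)H = √(2DSH) ≈ $3,103.98.
Cost at Q = 1,800: (11,500/1,800)×142 + (1,800/2)×2.95 = $907.22 + $2,655.00 = $3,562.22.
Excess = $3,562.22 − $3,103.98 = $458.24.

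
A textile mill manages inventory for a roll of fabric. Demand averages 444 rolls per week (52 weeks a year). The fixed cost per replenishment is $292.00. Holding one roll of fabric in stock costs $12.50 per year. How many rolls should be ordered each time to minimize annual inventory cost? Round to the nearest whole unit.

Annual demand D = 444 × 52 = 23,088.
EOQ = √(2DS / H) = √(2 × 23,088 × 292 / 12.5).
= √(13,483,392 / 12.5) = √1,078,671.36 ≈ 1038.591.

Q* ≈ 1,039 rolls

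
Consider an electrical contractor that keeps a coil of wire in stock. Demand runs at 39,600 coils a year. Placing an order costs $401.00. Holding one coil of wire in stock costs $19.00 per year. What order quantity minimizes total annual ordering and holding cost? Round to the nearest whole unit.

Q* ≈ 1,293 coils

EOQ = √(2DS / H) = √(2 × 39,600 × 401 / 19).
= √(31,759,200 / 19) = √1,671,536.8421 ≈ 1292.879.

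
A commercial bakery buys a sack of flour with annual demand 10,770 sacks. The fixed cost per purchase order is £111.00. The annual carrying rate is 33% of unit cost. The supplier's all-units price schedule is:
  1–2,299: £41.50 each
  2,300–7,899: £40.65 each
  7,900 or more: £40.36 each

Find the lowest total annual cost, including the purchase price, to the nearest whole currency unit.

TC* ≈ £452,677

Holding cost per unit per year at price C is H = 0.33·C.
Evaluate total cost at each tier's feasible EOQ or, if the EOQ is below the tier, at the tier's minimum quantity.
EOQ at £41.50 = 417.8 (feasible in tier 1): TC = 10,770×£41.50 + (10,770/417.8)×111 + (417.8/2)×0.33×£41.50 = £452,677.23.
EOQ at £40.65 = 422.2 < 2300, so use break Q=2300: TC = 10,770×£40.65 + (10,770/2300.0)×111 + (2300.0/2)×0.33×£40.65 = £453,746.94.
EOQ at £40.36 = 423.7 < 7900, so use break Q=7900: TC = 10,770×£40.36 + (10,770/7900.0)×111 + (7900.0/2)×0.33×£40.36 = £487,437.79.
Lowest total cost among the candidates is at Q = 417.8.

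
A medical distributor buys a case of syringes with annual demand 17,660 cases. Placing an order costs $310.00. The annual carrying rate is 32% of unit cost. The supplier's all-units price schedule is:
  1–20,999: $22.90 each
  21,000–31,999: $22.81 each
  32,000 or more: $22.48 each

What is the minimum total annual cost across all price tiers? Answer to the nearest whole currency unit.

TC* ≈ $413,371

Holding cost per unit per year at price C is H = 0.32·C.
For each price level, check whether its EOQ is feasible; otherwise the best quantity at that price is the breakpoint.
EOQ at $22.90 = 1222.4 (feasible in tier 1): TC = 17,660×$22.90 + (17,660/1222.4)×310 + (1222.4/2)×0.32×$22.90 = $413,371.44.
EOQ at $22.81 = 1224.8 < 21000, so use break Q=21000: TC = 17,660×$22.81 + (17,660/21000.0)×310 + (21000.0/2)×0.32×$22.81 = $479,726.90.
EOQ at $22.48 = 1233.7 < 32000, so use break Q=32000: TC = 17,660×$22.48 + (17,660/32000.0)×310 + (32000.0/2)×0.32×$22.48 = $512,265.48.
Lowest total cost among the candidates is at Q = 1222.4.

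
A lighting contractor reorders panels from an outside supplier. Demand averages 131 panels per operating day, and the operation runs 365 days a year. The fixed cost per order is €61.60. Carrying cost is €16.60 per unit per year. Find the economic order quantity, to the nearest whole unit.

Q* ≈ 596 panels

Annual demand D = 131 × 365 = 47,815.
EOQ = √(2DS / H) = √(2 × 47,815 × 61.6 / 16.6).
= √(5,890,808 / 16.6) = √354,867.9518 ≈ 595.708.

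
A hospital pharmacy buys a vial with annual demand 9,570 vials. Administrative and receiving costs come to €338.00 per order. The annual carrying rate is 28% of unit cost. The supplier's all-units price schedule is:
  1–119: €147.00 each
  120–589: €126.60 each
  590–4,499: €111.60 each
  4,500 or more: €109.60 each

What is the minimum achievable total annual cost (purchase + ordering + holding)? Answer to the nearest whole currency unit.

Holding cost per unit per year at price C is H = 0.28·C.
Candidates are each tier's EOQ (if it falls in that tier) and each price-break quantity.
Tier 1 (€147.00): EOQ = 396.5 exceeds tier's upper bound 119, so this tier is dominated.
EOQ at €126.60 = 427.2 (feasible in tier 2): TC = 9,570×€126.60 + (9,570/427.2)×338 + (427.2/2)×0.28×€126.60 = €1,226,705.46.
EOQ at €111.60 = 455.0 < 590, so use break Q=590: TC = 9,570×€111.60 + (9,570/590.0)×338 + (590.0/2)×0.28×€111.60 = €1,082,712.63.
EOQ at €109.60 = 459.1 < 4500, so use break Q=4500: TC = 9,570×€109.60 + (9,570/4500.0)×338 + (4500.0/2)×0.28×€109.60 = €1,118,638.81.
Lowest total cost among the candidates is at Q = 590.0.

TC* ≈ €1,082,713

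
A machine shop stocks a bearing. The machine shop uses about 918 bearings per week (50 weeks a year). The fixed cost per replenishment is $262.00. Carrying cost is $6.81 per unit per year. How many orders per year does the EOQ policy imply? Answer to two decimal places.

Annual demand D = 918 × 50 = 45,900.
Q* = √(2DS/H) = √(2 × 45,900 × 262 / 6.81) ≈ 1879.31.
Orders per year = D / Q* = 45,900 / 1879.31 ≈ 24.424.

N ≈ 24.42 orders per year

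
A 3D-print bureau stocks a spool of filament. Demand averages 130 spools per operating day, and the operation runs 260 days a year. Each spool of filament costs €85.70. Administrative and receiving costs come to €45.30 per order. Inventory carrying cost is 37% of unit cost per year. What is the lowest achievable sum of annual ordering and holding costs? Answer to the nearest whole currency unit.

Annual demand D = 130 × 260 = 33,800.
Holding cost H = 0.37 × €85.70 = €31.7090 per unit per year.
The optimal lot size = √(2DS/H) = √(2 × 33,800 × 45.3 / 31.709) ≈ 310.76.
At Q*, ordering cost (D/Q*)S equals holding cost (Q*/2)H, each = √(DSH/2).
Minimum total = √(2DSH) = √(2 × 33,800 × 45.3 × 31.709) ≈ 9854.026.

TC* ≈ €9,854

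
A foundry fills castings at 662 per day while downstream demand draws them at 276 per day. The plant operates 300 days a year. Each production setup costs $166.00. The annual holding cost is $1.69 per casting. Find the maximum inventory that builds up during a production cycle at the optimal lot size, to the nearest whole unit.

Annual demand D = 276 × 300 = 82,800.
Production build-up factor (1 − d/p) = 1 − 276/662 = 0.5831.
Q* = √(2DS / (H(1 − d/p))) = √(2 × 82,800 × 166 / (1.69 × 0.5831)).
= √(27,489,600 / 0.9854) ≈ 5281.730.
Maximum inventory = Q*(1 − d/p) = 5281.730 × 0.5831 ≈ 3079.679.

I_max ≈ 3,080 castings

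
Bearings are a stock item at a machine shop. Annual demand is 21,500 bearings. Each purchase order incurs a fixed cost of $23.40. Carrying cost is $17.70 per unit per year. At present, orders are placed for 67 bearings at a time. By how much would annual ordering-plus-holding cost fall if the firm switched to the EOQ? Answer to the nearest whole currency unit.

Extra cost ≈ $3,882 per year

EOQ = √(2DS/H) = √(2 × 21,500 × 23.4 / 17.7) ≈ 238.43.
Cost at Q* = (D/Q*)S + (Q*/2)H = √(2DSH) ≈ $4,220.16.
Cost at Q = 67: (21,500/67)×23.4 + (67/2)×17.7 = $7,508.96 + $592.95 = $8,101.91.
Excess = $8,101.91 − $4,220.16 = $3,881.75.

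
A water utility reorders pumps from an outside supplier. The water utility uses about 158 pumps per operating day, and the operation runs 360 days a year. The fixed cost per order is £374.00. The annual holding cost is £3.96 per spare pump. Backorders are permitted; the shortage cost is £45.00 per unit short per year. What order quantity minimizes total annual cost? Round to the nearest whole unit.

Annual demand D = 158 × 360 = 56,880.
With planned backorders, Q* = √(2DS/H) · √((H+B)/B).
√(2DS/H) = √(2 × 56,880 × 374 / 3.96) = 3277.804.
√((H+B)/B) = √((3.96+45)/45) = 1.0431.
Q* ≈ 3418.987.

Q* ≈ 3,419 pumps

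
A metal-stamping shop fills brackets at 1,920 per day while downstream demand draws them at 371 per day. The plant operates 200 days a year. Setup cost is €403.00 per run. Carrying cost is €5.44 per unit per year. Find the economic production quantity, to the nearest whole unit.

Q* ≈ 3,691 brackets

Annual demand D = 371 × 200 = 74,200.
Production build-up factor (1 − d/p) = 1 − 371/1,920 = 0.8068.
Q* = √(2DS / (H(1 − d/p))) = √(2 × 74,200 × 403 / (5.44 × 0.8068)).
= √(59,805,200 / 4.3888) ≈ 3691.432.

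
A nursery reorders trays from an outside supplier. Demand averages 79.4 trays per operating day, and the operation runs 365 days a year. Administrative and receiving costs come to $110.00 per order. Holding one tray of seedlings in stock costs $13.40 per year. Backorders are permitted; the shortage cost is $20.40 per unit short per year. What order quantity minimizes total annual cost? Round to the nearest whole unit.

Annual demand D = 79.4 × 365 = 28,981.
With planned backorders, Q* = √(2DS/H) · √((H+B)/B).
√(2DS/H) = √(2 × 28,981 × 110 / 13.4) = 689.788.
√((H+B)/B) = √((13.4+20.4)/20.4) = 1.2872.
Q* ≈ 887.889.

Q* ≈ 888 trays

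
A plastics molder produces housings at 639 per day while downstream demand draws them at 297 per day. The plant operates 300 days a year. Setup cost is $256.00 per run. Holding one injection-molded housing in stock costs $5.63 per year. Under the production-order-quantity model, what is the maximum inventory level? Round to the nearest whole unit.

Annual demand D = 297 × 300 = 89,100.
Production build-up factor (1 − d/p) = 1 − 297/639 = 0.5352.
Q* = √(2DS / (H(1 − d/p))) = √(2 × 89,100 × 256 / (5.63 × 0.5352)).
= √(45,619,200 / 3.0132) ≈ 3890.962.
Maximum inventory = Q*(1 − d/p) = 3890.962 × 0.5352 ≈ 2082.487.

I_max ≈ 2,082 housings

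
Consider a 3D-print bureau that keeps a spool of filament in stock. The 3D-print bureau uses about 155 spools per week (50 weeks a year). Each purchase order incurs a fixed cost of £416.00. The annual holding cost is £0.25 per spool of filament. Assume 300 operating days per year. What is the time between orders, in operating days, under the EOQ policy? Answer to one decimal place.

Annual demand D = 155 × 50 = 7,750.
The optimal lot size = √(2DS/H) = √(2 × 7,750 × 416 / 0.25) ≈ 5078.58.
Cycle time = Q*/D × 300 = 5078.58 / 7,750 × 300 ≈ 196.590 days.

T ≈ 196.6 days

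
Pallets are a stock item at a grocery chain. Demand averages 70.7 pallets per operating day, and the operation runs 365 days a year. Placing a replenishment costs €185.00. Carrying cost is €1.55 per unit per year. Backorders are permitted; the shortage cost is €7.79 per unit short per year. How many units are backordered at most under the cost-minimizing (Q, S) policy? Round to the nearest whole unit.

S* ≈ 451 pallets

Annual demand D = 70.7 × 365 = 25,805.5.
With planned backorders, Q* = √(2DS/H) · √((H+B)/B).
√(2DS/H) = √(2 × 25,805.5 × 185 / 1.55) = 2481.939.
√((H+B)/B) = √((1.55+7.79)/7.79) = 1.0950.
Q* ≈ 2717.665.
S* = Q* · H/(H+B) = 2717.665 × 1.55/9.34 ≈ 451.004.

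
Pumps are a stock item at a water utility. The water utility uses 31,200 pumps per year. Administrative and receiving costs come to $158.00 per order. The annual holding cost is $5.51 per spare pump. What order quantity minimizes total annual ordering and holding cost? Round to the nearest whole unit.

Q* ≈ 1,338 pumps

EOQ = √(2DS / H) = √(2 × 31,200 × 158 / 5.51).
= √(9,859,200 / 5.51) = √1,789,328.4936 ≈ 1337.658.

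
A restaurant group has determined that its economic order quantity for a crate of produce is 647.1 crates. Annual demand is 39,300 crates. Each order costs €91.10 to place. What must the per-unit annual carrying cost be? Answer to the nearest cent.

H ≈ €17.10

Squaring Q* = √(2DS/H) gives Q*² = 2DS/H.
From Q* = √(2DS/H): H = 2DS / Q*² = 2 × 39,300 × 91.1 / 647.1² = 17.1001.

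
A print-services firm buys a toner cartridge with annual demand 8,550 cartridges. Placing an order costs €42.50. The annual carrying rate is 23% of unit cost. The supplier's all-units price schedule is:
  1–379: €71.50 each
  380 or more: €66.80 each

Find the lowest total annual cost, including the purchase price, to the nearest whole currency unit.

TC* ≈ €575,015

Holding cost per unit per year at price C is H = 0.23·C.
Candidates are each tier's EOQ (if it falls in that tier) and each price-break quantity.
EOQ at €71.50 = 210.2 (feasible in tier 1): TC = 8,550×€71.50 + (8,550/210.2)×42.5 + (210.2/2)×0.23×€71.50 = €614,782.08.
EOQ at €66.80 = 217.5 < 380, so use break Q=380: TC = 8,550×€66.80 + (8,550/380.0)×42.5 + (380.0/2)×0.23×€66.80 = €575,015.41.
Lowest total cost among the candidates is at Q = 380.0.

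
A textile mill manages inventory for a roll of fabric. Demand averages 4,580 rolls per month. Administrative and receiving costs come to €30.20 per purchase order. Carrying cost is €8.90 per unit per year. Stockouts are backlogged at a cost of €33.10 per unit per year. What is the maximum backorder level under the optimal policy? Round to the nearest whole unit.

Annual demand D = 4,580 × 12 = 54,960.
With planned backorders, Q* = √(2DS/H) · √((H+B)/B).
√(2DS/H) = √(2 × 54,960 × 30.2 / 8.9) = 610.727.
√((H+B)/B) = √((8.9+33.1)/33.1) = 1.1264.
Q* ≈ 687.951.
S* = Q* · H/(H+B) = 687.951 × 8.9/42 ≈ 145.780.

S* ≈ 146 rolls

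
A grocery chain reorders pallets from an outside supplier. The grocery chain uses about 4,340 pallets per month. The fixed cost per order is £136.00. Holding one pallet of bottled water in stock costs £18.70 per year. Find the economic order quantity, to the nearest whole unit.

Q* ≈ 870 pallets

Annual demand D = 4,340 × 12 = 52,080.
EOQ = √(2DS / H) = √(2 × 52,080 × 136 / 18.7).
= √(14,165,760 / 18.7) = √757,527.2727 ≈ 870.360.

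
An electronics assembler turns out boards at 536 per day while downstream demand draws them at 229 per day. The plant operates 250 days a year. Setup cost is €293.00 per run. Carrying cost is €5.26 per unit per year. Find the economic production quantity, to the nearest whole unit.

Annual demand D = 229 × 250 = 57,250.
Production build-up factor (1 − d/p) = 1 − 229/536 = 0.5728.
Q* = √(2DS / (H(1 − d/p))) = √(2 × 57,250 × 293 / (5.26 × 0.5728)).
= √(33,548,500 / 3.0127) ≈ 3337.005.

Q* ≈ 3,337 boards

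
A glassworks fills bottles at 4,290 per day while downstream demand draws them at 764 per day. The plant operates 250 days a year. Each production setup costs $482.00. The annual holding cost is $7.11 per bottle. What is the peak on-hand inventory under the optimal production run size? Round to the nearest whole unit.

Annual demand D = 764 × 250 = 191,000.
Production build-up factor (1 − d/p) = 1 − 764/4,290 = 0.8219.
Q* = √(2DS / (H(1 − d/p))) = √(2 × 191,000 × 482 / (7.11 × 0.8219)).
= √(184,124,000 / 5.8438) ≈ 5613.166.
Maximum inventory = Q*(1 − d/p) = 5613.166 × 0.8219 ≈ 4613.525.

I_max ≈ 4,614 bottles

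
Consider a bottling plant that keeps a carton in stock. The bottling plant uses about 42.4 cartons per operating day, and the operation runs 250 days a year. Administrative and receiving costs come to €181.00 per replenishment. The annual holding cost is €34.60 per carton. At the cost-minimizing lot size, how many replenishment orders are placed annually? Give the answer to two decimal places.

N ≈ 31.83 orders per year

Annual demand D = 42.4 × 250 = 10,600.
EOQ = √(2DS/H) = √(2 × 10,600 × 181 / 34.6) ≈ 333.02.
Orders per year = D / Q* = 10,600 / 333.02 ≈ 31.830.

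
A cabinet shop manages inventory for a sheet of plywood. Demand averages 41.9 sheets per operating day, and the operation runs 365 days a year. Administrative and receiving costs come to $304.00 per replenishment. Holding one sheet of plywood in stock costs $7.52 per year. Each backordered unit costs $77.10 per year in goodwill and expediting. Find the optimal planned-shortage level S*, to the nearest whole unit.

S* ≈ 104 sheets

Annual demand D = 41.9 × 365 = 15,293.5.
With planned backorders, Q* = √(2DS/H) · √((H+B)/B).
√(2DS/H) = √(2 × 15,293.5 × 304 / 7.52) = 1111.978.
√((H+B)/B) = √((7.52+77.1)/77.1) = 1.0476.
Q* ≈ 1164.946.
S* = Q* · H/(H+B) = 1164.946 × 7.52/84.62 ≈ 103.526.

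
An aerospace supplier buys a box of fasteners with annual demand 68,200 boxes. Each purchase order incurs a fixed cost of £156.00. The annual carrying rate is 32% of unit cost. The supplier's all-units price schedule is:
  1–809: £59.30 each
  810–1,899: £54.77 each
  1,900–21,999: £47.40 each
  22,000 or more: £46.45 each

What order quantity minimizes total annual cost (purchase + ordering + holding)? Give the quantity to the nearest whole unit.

Q* ≈ 1,900 boxes

Holding cost per unit per year at price C is H = 0.32·C.
For each price level, check whether its EOQ is feasible; otherwise the best quantity at that price is the breakpoint.
Tier 1 (£59.30): EOQ = 1058.9 exceeds tier's upper bound 809, so this tier is dominated.
EOQ at £54.77 = 1101.9 (feasible in tier 2): TC = 68,200×£54.77 + (68,200/1101.9)×156 + (1101.9/2)×0.32×£54.77 = £3,754,625.49.
EOQ at £47.40 = 1184.4 < 1900, so use break Q=1900: TC = 68,200×£47.40 + (68,200/1900.0)×156 + (1900.0/2)×0.32×£47.40 = £3,252,689.18.
EOQ at £46.45 = 1196.5 < 22000, so use break Q=22000: TC = 68,200×£46.45 + (68,200/22000.0)×156 + (22000.0/2)×0.32×£46.45 = £3,331,877.60.
Lowest total cost is £3,252,689.18 at Q = 1900.0.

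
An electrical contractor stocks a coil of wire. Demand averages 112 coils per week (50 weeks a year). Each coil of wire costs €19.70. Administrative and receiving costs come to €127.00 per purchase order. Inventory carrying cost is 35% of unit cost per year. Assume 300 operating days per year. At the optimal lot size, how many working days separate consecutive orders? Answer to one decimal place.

Annual demand D = 112 × 50 = 5,600.
Holding cost H = 0.35 × €19.70 = €6.8950 per unit per year.
EOQ = √(2DS/H) = √(2 × 5,600 × 127 / 6.895) ≈ 454.20.
Cycle time = Q*/D × 300 = 454.20 / 5,600 × 300 ≈ 24.332 days.

T ≈ 24.3 days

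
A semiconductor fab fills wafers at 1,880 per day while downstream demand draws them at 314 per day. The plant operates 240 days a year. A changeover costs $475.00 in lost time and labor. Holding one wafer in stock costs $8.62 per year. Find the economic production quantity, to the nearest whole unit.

Annual demand D = 314 × 240 = 75,360.
Production build-up factor (1 − d/p) = 1 − 314/1,880 = 0.8330.
Q* = √(2DS / (H(1 − d/p))) = √(2 × 75,360 × 475 / (8.62 × 0.8330)).
= √(71,592,000 / 7.1803) ≈ 3157.633.

Q* ≈ 3,158 wafers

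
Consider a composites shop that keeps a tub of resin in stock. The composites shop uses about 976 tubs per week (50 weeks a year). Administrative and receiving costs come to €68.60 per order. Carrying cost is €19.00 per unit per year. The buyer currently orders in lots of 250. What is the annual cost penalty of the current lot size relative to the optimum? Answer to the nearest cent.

Extra cost ≈ €4,486.90 per year

Annual demand D = 976 × 50 = 48,800.
EOQ = √(2DS/H) = √(2 × 48,800 × 68.6 / 19) ≈ 593.62.
Cost at Q* = (D/Q*)S + (Q*/2)H = √(2DSH) ≈ €11,278.82.
Cost at Q = 250: (48,800/250)×68.6 + (250/2)×19 = €13,390.72 + €2,375.00 = €15,765.72.
Excess = €15,765.72 − €11,278.82 = €4,486.90.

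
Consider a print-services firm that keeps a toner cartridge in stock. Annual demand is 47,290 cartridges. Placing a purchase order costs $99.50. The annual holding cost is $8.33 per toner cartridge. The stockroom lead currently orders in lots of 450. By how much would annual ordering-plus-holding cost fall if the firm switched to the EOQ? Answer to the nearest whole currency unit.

EOQ = √(2DS/H) = √(2 × 47,290 × 99.5 / 8.33) ≈ 1062.89.
Cost at Q* = (D/Q*)S + (Q*/2)H = √(2DSH) ≈ $8,853.88.
Cost at Q = 450: (47,290/450)×99.5 + (450/2)×8.33 = $10,456.34 + $1,874.25 = $12,330.59.
Excess = $12,330.59 − $8,853.88 = $3,476.71.

Extra cost ≈ $3,477 per year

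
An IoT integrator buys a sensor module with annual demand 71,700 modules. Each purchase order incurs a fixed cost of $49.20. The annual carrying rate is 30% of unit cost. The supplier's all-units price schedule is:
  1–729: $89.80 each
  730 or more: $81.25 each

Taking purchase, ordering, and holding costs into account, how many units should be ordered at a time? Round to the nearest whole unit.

Q* ≈ 730 modules

Holding cost per unit per year at price C is H = 0.30·C.
Evaluate total cost at each tier's feasible EOQ or, if the EOQ is below the tier, at the tier's minimum quantity.
EOQ at $89.80 = 511.8 (feasible in tier 1): TC = 71,700×$89.80 + (71,700/511.8)×49.2 + (511.8/2)×0.30×$89.80 = $6,452,446.56.
EOQ at $81.25 = 538.0 < 730, so use break Q=730: TC = 71,700×$81.25 + (71,700/730.0)×49.2 + (730.0/2)×0.30×$81.25 = $5,839,354.26.
Lowest total cost is $5,839,354.26 at Q = 730.0.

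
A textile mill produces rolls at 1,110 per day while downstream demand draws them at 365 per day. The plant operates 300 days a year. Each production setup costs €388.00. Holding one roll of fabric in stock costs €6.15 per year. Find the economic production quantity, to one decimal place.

Q* ≈ 4,537.2 rolls

Annual demand D = 365 × 300 = 109,500.
Production build-up factor (1 − d/p) = 1 − 365/1,110 = 0.6712.
Q* = √(2DS / (H(1 − d/p))) = √(2 × 109,500 × 388 / (6.15 × 0.6712)).
= √(84,972,000 / 4.1277) ≈ 4537.156.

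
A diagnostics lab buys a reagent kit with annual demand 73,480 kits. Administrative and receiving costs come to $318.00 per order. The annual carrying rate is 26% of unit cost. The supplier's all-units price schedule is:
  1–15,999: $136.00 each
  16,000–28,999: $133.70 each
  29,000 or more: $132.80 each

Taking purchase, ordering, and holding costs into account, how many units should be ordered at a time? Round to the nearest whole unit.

Holding cost per unit per year at price C is H = 0.26·C.
For each price level, check whether its EOQ is feasible; otherwise the best quantity at that price is the breakpoint.
EOQ at $136.00 = 1149.6 (feasible in tier 1): TC = 73,480×$136.00 + (73,480/1149.6)×318 + (1149.6/2)×0.26×$136.00 = $10,033,930.82.
EOQ at $133.70 = 1159.5 < 16000, so use break Q=16000: TC = 73,480×$133.70 + (73,480/16000.0)×318 + (16000.0/2)×0.26×$133.70 = $10,103,832.41.
EOQ at $132.80 = 1163.4 < 29000, so use break Q=29000: TC = 73,480×$132.80 + (73,480/29000.0)×318 + (29000.0/2)×0.26×$132.80 = $10,259,605.75.
Lowest total cost is $10,033,930.82 at Q = 1149.6.

Q* ≈ 1,150 kits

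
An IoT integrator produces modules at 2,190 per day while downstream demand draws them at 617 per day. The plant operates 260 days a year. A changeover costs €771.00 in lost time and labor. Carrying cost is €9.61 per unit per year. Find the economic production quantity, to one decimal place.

Annual demand D = 617 × 260 = 160,420.
Production build-up factor (1 − d/p) = 1 − 617/2,190 = 0.7183.
Q* = √(2DS / (H(1 − d/p))) = √(2 × 160,420 × 771 / (9.61 × 0.7183)).
= √(247,367,640 / 6.9025) ≈ 5986.424.

Q* ≈ 5,986.4 modules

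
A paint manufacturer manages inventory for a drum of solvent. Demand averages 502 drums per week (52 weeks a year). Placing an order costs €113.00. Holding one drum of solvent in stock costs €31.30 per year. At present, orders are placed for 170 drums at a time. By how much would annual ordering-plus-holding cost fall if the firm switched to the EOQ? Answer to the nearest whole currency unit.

Extra cost ≈ €6,423 per year

Annual demand D = 502 × 52 = 26,104.
EOQ = √(2DS/H) = √(2 × 26,104 × 113 / 31.3) ≈ 434.15.
Cost at Q* = (D/Q*)S + (Q*/2)H = √(2DSH) ≈ €13,588.76.
Cost at Q = 170: (26,104/170)×113 + (170/2)×31.3 = €17,351.48 + €2,660.50 = €20,011.98.
Excess = €20,011.98 − €13,588.76 = €6,423.22.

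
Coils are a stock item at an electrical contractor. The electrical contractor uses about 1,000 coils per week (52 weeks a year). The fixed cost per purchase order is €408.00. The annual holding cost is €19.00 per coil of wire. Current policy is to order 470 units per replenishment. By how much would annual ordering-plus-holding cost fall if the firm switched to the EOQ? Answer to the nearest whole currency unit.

Annual demand D = 1,000 × 52 = 52,000.
EOQ = √(2DS/H) = √(2 × 52,000 × 408 / 19) ≈ 1494.41.
Cost at Q* = (D/Q*)S + (Q*/2)H = √(2DSH) ≈ €28,393.80.
Cost at Q = 470: (52,000/470)×408 + (470/2)×19 = €45,140.43 + €4,465.00 = €49,605.43.
Excess = €49,605.43 − €28,393.80 = €21,211.62.

Extra cost ≈ €21,212 per year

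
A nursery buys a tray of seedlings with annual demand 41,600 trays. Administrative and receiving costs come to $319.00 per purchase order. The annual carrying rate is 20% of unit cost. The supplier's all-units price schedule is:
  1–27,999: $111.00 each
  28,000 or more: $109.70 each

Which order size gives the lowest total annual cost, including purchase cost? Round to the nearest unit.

Holding cost per unit per year at price C is H = 0.20·C.
For each price level, check whether its EOQ is feasible; otherwise the best quantity at that price is the breakpoint.
EOQ at $111.00 = 1093.4 (feasible in tier 1): TC = 41,600×$111.00 + (41,600/1093.4)×319 + (1093.4/2)×0.20×$111.00 = $4,641,873.56.
EOQ at $109.70 = 1099.9 < 28000, so use break Q=28000: TC = 41,600×$109.70 + (41,600/28000.0)×319 + (28000.0/2)×0.20×$109.70 = $4,871,153.94.
Lowest total cost is $4,641,873.56 at Q = 1093.4.

Q* ≈ 1,093 trays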